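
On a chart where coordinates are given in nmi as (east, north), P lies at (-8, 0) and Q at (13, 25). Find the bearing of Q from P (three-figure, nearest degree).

Δeast = 13 − -8 = 21.00; Δnorth = 25 − 0 = 25.00.
Bearing = atan2(Δeast, Δnorth) mod 360° = 40.03° ≈ 040°.

040°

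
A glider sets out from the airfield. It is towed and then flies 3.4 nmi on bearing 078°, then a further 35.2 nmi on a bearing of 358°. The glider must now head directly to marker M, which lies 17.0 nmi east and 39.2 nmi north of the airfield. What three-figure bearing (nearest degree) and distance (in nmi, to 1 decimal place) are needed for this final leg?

077°, 15.3 nmi

Leg 1 (078°, 3.4 nmi): east 3.4 sin 78° = 3.33, north 3.4 cos 78° = 0.71
Leg 2 (358°, 35.2 nmi): east 35.2 sin 358° = -1.23, north 35.2 cos 358° = 35.18
Current position: (2.10, 35.89). Target: (17.0, 39.2). Remaining: Δeast = 14.90, Δnorth = 3.31.
Bearing = atan2(14.90, 3.31) mod 360° = 77.46°; distance = √((14.90)² + (3.31)²) = 15.267 nmi.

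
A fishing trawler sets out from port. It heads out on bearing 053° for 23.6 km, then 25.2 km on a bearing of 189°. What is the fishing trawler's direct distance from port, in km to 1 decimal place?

18.3 km

Leg 1 (053°, 23.6 km): east 23.6 sin 53° = 18.85, north 23.6 cos 53° = 14.20
Leg 2 (189°, 25.2 km): east 25.2 sin 189° = -3.94, north 25.2 cos 189° = -24.89
Net: 14.91 east, -10.69 north. Distance = √((14.91)² + (-10.69)²) = 18.341 km.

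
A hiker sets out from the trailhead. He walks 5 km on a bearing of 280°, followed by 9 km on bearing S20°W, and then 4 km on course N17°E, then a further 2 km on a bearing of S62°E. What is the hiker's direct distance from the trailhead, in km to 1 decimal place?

6.9 km

Leg 1 (280°, 5 km): east 5 sin 280° = -4.92, north 5 cos 280° = 0.87
Leg 2 (S20°W, 9 km): east 9 sin 200° = -3.08, north 9 cos 200° = -8.46
Leg 3 (N17°E, 4 km): east 4 sin 17° = 1.17, north 4 cos 17° = 3.83
Leg 4 (S62°E, 2 km): east 2 sin 118° = 1.77, north 2 cos 118° = -0.94
Net: -5.07 east, -4.70 north. Distance = √((-5.07)² + (-4.70)²) = 6.913 km.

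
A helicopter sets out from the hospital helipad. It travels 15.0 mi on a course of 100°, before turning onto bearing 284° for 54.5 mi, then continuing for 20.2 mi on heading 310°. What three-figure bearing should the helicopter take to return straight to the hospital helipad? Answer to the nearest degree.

114°

Leg 1 (100°, 15.0 mi): east 15.0 sin 100° = 14.77, north 15.0 cos 100° = -2.60
Leg 2 (284°, 54.5 mi): east 54.5 sin 284° = -52.88, north 54.5 cos 284° = 13.18
Leg 3 (310°, 20.2 mi): east 20.2 sin 310° = -15.47, north 20.2 cos 310° = 12.98
Net displacement: -53.58 east, 23.56 north. Direction back to start is (53.58, -23.56): bearing = atan2(53.58, -23.56) mod 360° = 113.74° ≈ 114°.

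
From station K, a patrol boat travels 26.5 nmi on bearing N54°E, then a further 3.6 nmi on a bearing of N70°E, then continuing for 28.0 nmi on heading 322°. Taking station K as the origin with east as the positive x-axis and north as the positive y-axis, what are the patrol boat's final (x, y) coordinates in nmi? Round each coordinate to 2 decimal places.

(7.58, 38.87)

Leg 1 (N54°E, 26.5 nmi): east 26.5 sin 54° = 21.44, north 26.5 cos 54° = 15.58
Leg 2 (N70°E, 3.6 nmi): east 3.6 sin 70° = 3.38, north 3.6 cos 70° = 1.23
Leg 3 (322°, 28.0 nmi): east 28.0 sin 322° = -17.24, north 28.0 cos 322° = 22.06
Summing: 7.58 nmi east, 38.87 nmi north → (7.58, 38.87).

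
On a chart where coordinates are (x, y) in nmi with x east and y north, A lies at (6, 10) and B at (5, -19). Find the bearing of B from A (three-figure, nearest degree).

182°

Δeast = 5 − 6 = -1.00; Δnorth = -19 − 10 = -29.00.
Bearing = atan2(Δeast, Δnorth) mod 360° = 181.97° ≈ 182°.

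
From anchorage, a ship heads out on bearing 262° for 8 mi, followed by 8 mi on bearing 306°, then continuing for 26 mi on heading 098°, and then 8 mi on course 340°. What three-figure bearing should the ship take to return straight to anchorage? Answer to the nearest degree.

Leg 1 (262°, 8 mi): east 8 sin 262° = -7.92, north 8 cos 262° = -1.11
Leg 2 (306°, 8 mi): east 8 sin 306° = -6.47, north 8 cos 306° = 4.70
Leg 3 (098°, 26 mi): east 26 sin 98° = 25.75, north 26 cos 98° = -3.62
Leg 4 (340°, 8 mi): east 8 sin 340° = -2.74, north 8 cos 340° = 7.52
Net displacement: 8.62 east, 7.49 north. Direction back to start is (-8.62, -7.49): bearing = atan2(-8.62, -7.49) mod 360° = 229.01° ≈ 229°.

229°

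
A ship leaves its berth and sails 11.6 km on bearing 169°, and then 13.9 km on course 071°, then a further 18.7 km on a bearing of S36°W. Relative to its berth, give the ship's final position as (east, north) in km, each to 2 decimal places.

(4.36, -21.99)

Leg 1 (169°, 11.6 km): east 11.6 sin 169° = 2.21, north 11.6 cos 169° = -11.39
Leg 2 (071°, 13.9 km): east 13.9 sin 71° = 13.14, north 13.9 cos 71° = 4.53
Leg 3 (S36°W, 18.7 km): east 18.7 sin 216° = -10.99, north 18.7 cos 216° = -15.13
Summing: 4.36 km east, -21.99 km north → (4.36, -21.99).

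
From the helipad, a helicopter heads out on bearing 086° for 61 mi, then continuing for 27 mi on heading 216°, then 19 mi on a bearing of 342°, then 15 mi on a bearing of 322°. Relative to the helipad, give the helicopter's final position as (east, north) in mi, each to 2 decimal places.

Leg 1 (086°, 61 mi): east 61 sin 86° = 60.85, north 61 cos 86° = 4.26
Leg 2 (216°, 27 mi): east 27 sin 216° = -15.87, north 27 cos 216° = -21.84
Leg 3 (342°, 19 mi): east 19 sin 342° = -5.87, north 19 cos 342° = 18.07
Leg 4 (322°, 15 mi): east 15 sin 322° = -9.23, north 15 cos 322° = 11.82
Summing: 29.87 mi east, 12.30 mi north → (29.87, 12.30).

(29.87, 12.30)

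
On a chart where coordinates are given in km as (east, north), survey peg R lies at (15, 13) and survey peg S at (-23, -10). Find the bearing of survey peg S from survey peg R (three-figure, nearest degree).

Δeast = -23 − 15 = -38.00; Δnorth = -10 − 13 = -23.00.
Bearing = atan2(Δeast, Δnorth) mod 360° = 238.82° ≈ 239°.

239°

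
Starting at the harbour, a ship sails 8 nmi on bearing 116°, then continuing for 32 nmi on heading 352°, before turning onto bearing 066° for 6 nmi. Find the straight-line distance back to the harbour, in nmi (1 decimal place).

31.7 nmi

Leg 1 (116°, 8 nmi): east 8 sin 116° = 7.19, north 8 cos 116° = -3.51
Leg 2 (352°, 32 nmi): east 32 sin 352° = -4.45, north 32 cos 352° = 31.69
Leg 3 (066°, 6 nmi): east 6 sin 66° = 5.48, north 6 cos 66° = 2.44
Net: 8.22 east, 30.62 north. Distance = √((8.22)² + (30.62)²) = 31.706 nmi.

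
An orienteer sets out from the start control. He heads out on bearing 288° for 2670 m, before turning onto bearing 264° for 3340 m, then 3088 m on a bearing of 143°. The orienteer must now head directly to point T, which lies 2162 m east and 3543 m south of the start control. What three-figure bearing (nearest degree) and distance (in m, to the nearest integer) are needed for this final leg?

104°, 6357 m

Leg 1 (288°, 2670 m): east 2670 sin 288° = -2539.32, north 2670 cos 288° = 825.08
Leg 2 (264°, 3340 m): east 3340 sin 264° = -3321.70, north 3340 cos 264° = -349.13
Leg 3 (143°, 3088 m): east 3088 sin 143° = 1858.40, north 3088 cos 143° = -2466.19
Current position: (-4002.62, -1990.24). Target: (2162, -3543). Remaining: Δeast = 6164.62, Δnorth = -1552.76.
Bearing = atan2(6164.62, -1552.76) mod 360° = 104.14°; distance = √((6164.62)² + (-1552.76)²) = 6357.170 m.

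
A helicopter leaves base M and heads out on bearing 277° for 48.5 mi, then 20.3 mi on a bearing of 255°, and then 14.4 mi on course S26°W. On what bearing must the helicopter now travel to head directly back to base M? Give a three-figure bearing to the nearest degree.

Leg 1 (277°, 48.5 mi): east 48.5 sin 277° = -48.14, north 48.5 cos 277° = 5.91
Leg 2 (255°, 20.3 mi): east 20.3 sin 255° = -19.61, north 20.3 cos 255° = -5.25
Leg 3 (S26°W, 14.4 mi): east 14.4 sin 206° = -6.31, north 14.4 cos 206° = -12.94
Net displacement: -74.06 east, -12.29 north. Direction back to start is (74.06, 12.29): bearing = atan2(74.06, 12.29) mod 360° = 80.58° ≈ 081°.

081°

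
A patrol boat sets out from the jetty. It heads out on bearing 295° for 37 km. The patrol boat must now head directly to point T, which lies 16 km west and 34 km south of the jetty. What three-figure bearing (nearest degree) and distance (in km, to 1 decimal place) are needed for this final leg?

161°, 52.6 km

Leg 1 (295°, 37 km): east 37 sin 295° = -33.53, north 37 cos 295° = 15.64
Current position: (-33.53, 15.64). Target: (-16, -34). Remaining: Δeast = 17.53, Δnorth = -49.64.
Bearing = atan2(17.53, -49.64) mod 360° = 160.55°; distance = √((17.53)² + (-49.64)²) = 52.643 km.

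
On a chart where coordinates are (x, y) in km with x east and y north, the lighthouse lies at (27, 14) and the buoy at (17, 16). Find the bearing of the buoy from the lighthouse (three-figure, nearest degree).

Δeast = 17 − 27 = -10.00; Δnorth = 16 − 14 = 2.00.
Bearing = atan2(Δeast, Δnorth) mod 360° = 281.31° ≈ 281°.

281°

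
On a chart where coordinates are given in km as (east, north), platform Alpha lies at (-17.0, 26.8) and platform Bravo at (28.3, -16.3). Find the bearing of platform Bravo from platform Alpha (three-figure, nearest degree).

134°

Δeast = 28.3 − -17.0 = 45.30; Δnorth = -16.3 − 26.8 = -43.10.
Bearing = atan2(Δeast, Δnorth) mod 360° = 133.57° ≈ 134°.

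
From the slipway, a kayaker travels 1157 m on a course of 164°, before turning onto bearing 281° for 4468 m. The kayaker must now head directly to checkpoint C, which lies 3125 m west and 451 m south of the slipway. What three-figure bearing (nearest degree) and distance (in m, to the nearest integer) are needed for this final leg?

101°, 961 m

Leg 1 (164°, 1157 m): east 1157 sin 164° = 318.91, north 1157 cos 164° = -1112.18
Leg 2 (281°, 4468 m): east 4468 sin 281° = -4385.91, north 4468 cos 281° = 852.53
Current position: (-4067.00, -259.65). Target: (-3125, -451). Remaining: Δeast = 942.00, Δnorth = -191.35.
Bearing = atan2(942.00, -191.35) mod 360° = 101.48°; distance = √((942.00)² + (-191.35)²) = 961.237 m.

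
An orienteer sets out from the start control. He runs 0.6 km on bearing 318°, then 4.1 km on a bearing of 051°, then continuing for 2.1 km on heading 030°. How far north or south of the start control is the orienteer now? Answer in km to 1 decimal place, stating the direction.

4.8 km north

Leg 1 (318°, 0.6 km): east 0.6 sin 318° = -0.40, north 0.6 cos 318° = 0.45
Leg 2 (051°, 4.1 km): east 4.1 sin 51° = 3.19, north 4.1 cos 51° = 2.58
Leg 3 (030°, 2.1 km): east 2.1 sin 30° = 1.05, north 2.1 cos 30° = 1.82
Net north component: 4.84 km.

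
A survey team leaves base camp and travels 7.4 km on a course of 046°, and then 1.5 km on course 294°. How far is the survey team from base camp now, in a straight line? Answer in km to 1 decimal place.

Leg 1 (046°, 7.4 km): east 7.4 sin 46° = 5.32, north 7.4 cos 46° = 5.14
Leg 2 (294°, 1.5 km): east 1.5 sin 294° = -1.37, north 1.5 cos 294° = 0.61
Net: 3.95 east, 5.75 north. Distance = √((3.95)² + (5.75)²) = 6.978 km.

7.0 km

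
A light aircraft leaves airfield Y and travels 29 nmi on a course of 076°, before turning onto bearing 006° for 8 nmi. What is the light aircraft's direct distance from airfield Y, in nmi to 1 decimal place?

Leg 1 (076°, 29 nmi): east 29 sin 76° = 28.14, north 29 cos 76° = 7.02
Leg 2 (006°, 8 nmi): east 8 sin 6° = 0.84, north 8 cos 6° = 7.96
Net: 28.97 east, 14.97 north. Distance = √((28.97)² + (14.97)²) = 32.614 nmi.

32.6 nmi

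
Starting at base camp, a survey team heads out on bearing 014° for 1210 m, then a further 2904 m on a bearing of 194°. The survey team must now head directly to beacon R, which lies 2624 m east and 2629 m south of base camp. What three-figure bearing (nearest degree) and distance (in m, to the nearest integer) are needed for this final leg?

108°, 3190 m

Leg 1 (014°, 1210 m): east 1210 sin 14° = 292.73, north 1210 cos 14° = 1174.06
Leg 2 (194°, 2904 m): east 2904 sin 194° = -702.54, north 2904 cos 194° = -2817.74
Current position: (-409.82, -1643.68). Target: (2624, -2629). Remaining: Δeast = 3033.82, Δnorth = -985.32.
Bearing = atan2(3033.82, -985.32) mod 360° = 107.99°; distance = √((3033.82)² + (-985.32)²) = 3189.811 m.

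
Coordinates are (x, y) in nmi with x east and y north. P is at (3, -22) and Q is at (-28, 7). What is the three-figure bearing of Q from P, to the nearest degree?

313°

Δeast = -28 − 3 = -31.00; Δnorth = 7 − -22 = 29.00.
Bearing = atan2(Δeast, Δnorth) mod 360° = 313.09° ≈ 313°.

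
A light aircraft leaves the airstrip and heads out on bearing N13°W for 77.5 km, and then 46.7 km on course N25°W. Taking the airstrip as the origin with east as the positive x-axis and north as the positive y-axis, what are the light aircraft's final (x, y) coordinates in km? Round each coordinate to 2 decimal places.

Leg 1 (N13°W, 77.5 km): east 77.5 sin 347° = -17.43, north 77.5 cos 347° = 75.51
Leg 2 (N25°W, 46.7 km): east 46.7 sin 335° = -19.74, north 46.7 cos 335° = 42.32
Summing: -37.17 km east, 117.84 km north → (-37.17, 117.84).

(-37.17, 117.84)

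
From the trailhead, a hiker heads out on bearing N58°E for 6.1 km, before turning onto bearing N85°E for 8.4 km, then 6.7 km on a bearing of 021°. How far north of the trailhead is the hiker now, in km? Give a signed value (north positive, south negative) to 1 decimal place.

Leg 1 (N58°E, 6.1 km): east 6.1 sin 58° = 5.17, north 6.1 cos 58° = 3.23
Leg 2 (N85°E, 8.4 km): east 8.4 sin 85° = 8.37, north 8.4 cos 85° = 0.73
Leg 3 (021°, 6.7 km): east 6.7 sin 21° = 2.40, north 6.7 cos 21° = 6.25
Net north component: 10.22 km.

10.2 km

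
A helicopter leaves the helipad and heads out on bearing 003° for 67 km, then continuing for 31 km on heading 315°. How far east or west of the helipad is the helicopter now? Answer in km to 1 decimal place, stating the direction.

18.4 km west

Leg 1 (003°, 67 km): east 67 sin 3° = 3.51, north 67 cos 3° = 66.91
Leg 2 (315°, 31 km): east 31 sin 315° = -21.92, north 31 cos 315° = 21.92
Net east component: -18.41 km.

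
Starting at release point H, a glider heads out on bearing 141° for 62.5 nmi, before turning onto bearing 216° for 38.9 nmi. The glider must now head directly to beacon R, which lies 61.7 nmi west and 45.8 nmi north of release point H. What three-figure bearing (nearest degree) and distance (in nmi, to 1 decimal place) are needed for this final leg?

328°, 148.1 nmi

Leg 1 (141°, 62.5 nmi): east 62.5 sin 141° = 39.33, north 62.5 cos 141° = -48.57
Leg 2 (216°, 38.9 nmi): east 38.9 sin 216° = -22.86, north 38.9 cos 216° = -31.47
Current position: (16.47, -80.04). Target: (-61.7, 45.8). Remaining: Δeast = -78.17, Δnorth = 125.84.
Bearing = atan2(-78.17, 125.84) mod 360° = 328.15°; distance = √((-78.17)² + (125.84)²) = 148.143 nmi.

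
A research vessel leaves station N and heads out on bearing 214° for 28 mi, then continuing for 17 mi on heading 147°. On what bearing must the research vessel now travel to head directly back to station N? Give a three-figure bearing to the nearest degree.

010°

Leg 1 (214°, 28 mi): east 28 sin 214° = -15.66, north 28 cos 214° = -23.21
Leg 2 (147°, 17 mi): east 17 sin 147° = 9.26, north 17 cos 147° = -14.26
Net displacement: -6.40 east, -37.47 north. Direction back to start is (6.40, 37.47): bearing = atan2(6.40, 37.47) mod 360° = 9.69° ≈ 010°.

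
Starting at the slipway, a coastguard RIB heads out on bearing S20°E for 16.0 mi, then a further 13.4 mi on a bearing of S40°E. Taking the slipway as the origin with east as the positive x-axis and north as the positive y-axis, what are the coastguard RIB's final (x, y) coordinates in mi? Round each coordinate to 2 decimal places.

Leg 1 (S20°E, 16.0 mi): east 16.0 sin 160° = 5.47, north 16.0 cos 160° = -15.04
Leg 2 (S40°E, 13.4 mi): east 13.4 sin 140° = 8.61, north 13.4 cos 140° = -10.26
Summing: 14.09 mi east, -25.30 mi north → (14.09, -25.30).

(14.09, -25.30)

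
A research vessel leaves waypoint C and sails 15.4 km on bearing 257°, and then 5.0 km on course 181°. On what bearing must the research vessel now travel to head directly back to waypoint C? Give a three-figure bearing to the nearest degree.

Leg 1 (257°, 15.4 km): east 15.4 sin 257° = -15.01, north 15.4 cos 257° = -3.46
Leg 2 (181°, 5.0 km): east 5.0 sin 181° = -0.09, north 5.0 cos 181° = -5.00
Net displacement: -15.09 east, -8.46 north. Direction back to start is (15.09, 8.46): bearing = atan2(15.09, 8.46) mod 360° = 60.72° ≈ 061°.

061°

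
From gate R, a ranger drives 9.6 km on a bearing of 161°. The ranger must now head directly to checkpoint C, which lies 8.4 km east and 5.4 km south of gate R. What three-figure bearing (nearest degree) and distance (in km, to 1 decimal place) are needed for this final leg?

055°, 6.4 km

Leg 1 (161°, 9.6 km): east 9.6 sin 161° = 3.13, north 9.6 cos 161° = -9.08
Current position: (3.13, -9.08). Target: (8.4, -5.4). Remaining: Δeast = 5.27, Δnorth = 3.68.
Bearing = atan2(5.27, 3.68) mod 360° = 55.12°; distance = √((5.27)² + (3.68)²) = 6.430 km.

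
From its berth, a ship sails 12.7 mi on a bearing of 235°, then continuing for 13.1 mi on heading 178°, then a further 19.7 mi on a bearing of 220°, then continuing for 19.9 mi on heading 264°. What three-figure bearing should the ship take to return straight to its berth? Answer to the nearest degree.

Leg 1 (235°, 12.7 mi): east 12.7 sin 235° = -10.40, north 12.7 cos 235° = -7.28
Leg 2 (178°, 13.1 mi): east 13.1 sin 178° = 0.46, north 13.1 cos 178° = -13.09
Leg 3 (220°, 19.7 mi): east 19.7 sin 220° = -12.66, north 19.7 cos 220° = -15.09
Leg 4 (264°, 19.9 mi): east 19.9 sin 264° = -19.79, north 19.9 cos 264° = -2.08
Net displacement: -42.40 east, -37.55 north. Direction back to start is (42.40, 37.55): bearing = atan2(42.40, 37.55) mod 360° = 48.47° ≈ 048°.

048°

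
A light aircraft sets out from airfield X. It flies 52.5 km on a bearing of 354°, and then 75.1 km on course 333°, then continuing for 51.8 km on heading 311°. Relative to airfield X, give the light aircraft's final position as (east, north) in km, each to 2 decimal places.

(-78.68, 153.11)

Leg 1 (354°, 52.5 km): east 52.5 sin 354° = -5.49, north 52.5 cos 354° = 52.21
Leg 2 (333°, 75.1 km): east 75.1 sin 333° = -34.09, north 75.1 cos 333° = 66.91
Leg 3 (311°, 51.8 km): east 51.8 sin 311° = -39.09, north 51.8 cos 311° = 33.98
Summing: -78.68 km east, 153.11 km north → (-78.68, 153.11).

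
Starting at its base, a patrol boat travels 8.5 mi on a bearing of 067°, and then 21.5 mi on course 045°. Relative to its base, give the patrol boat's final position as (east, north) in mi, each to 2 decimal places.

Leg 1 (067°, 8.5 mi): east 8.5 sin 67° = 7.82, north 8.5 cos 67° = 3.32
Leg 2 (045°, 21.5 mi): east 21.5 sin 45° = 15.20, north 21.5 cos 45° = 15.20
Summing: 23.03 mi east, 18.52 mi north → (23.03, 18.52).

(23.03, 18.52)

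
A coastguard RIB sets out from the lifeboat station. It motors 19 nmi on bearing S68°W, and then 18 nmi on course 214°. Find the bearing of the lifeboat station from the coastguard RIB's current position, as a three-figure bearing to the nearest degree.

051°

Leg 1 (S68°W, 19 nmi): east 19 sin 248° = -17.62, north 19 cos 248° = -7.12
Leg 2 (214°, 18 nmi): east 18 sin 214° = -10.07, north 18 cos 214° = -14.92
Net displacement: -27.68 east, -22.04 north. Direction back to start is (27.68, 22.04): bearing = atan2(27.68, 22.04) mod 360° = 51.47° ≈ 051°.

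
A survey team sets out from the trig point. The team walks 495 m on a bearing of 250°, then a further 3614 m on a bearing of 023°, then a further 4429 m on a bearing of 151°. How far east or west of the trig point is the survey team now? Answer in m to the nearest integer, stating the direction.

3094 m east

Leg 1 (250°, 495 m): east 495 sin 250° = -465.15, north 495 cos 250° = -169.30
Leg 2 (023°, 3614 m): east 3614 sin 23° = 1412.10, north 3614 cos 23° = 3326.70
Leg 3 (151°, 4429 m): east 4429 sin 151° = 2147.22, north 4429 cos 151° = -3873.69
Net east component: 3094.18 m.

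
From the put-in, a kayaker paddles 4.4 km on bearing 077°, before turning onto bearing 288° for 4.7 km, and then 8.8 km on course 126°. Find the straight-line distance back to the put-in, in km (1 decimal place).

Leg 1 (077°, 4.4 km): east 4.4 sin 77° = 4.29, north 4.4 cos 77° = 0.99
Leg 2 (288°, 4.7 km): east 4.7 sin 288° = -4.47, north 4.7 cos 288° = 1.45
Leg 3 (126°, 8.8 km): east 8.8 sin 126° = 7.12, north 8.8 cos 126° = -5.17
Net: 6.94 east, -2.73 north. Distance = √((6.94)² + (-2.73)²) = 7.455 km.

7.5 km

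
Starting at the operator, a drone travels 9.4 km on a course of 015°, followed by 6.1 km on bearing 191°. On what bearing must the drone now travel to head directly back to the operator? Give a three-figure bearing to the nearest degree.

202°

Leg 1 (015°, 9.4 km): east 9.4 sin 15° = 2.43, north 9.4 cos 15° = 9.08
Leg 2 (191°, 6.1 km): east 6.1 sin 191° = -1.16, north 6.1 cos 191° = -5.99
Net displacement: 1.27 east, 3.09 north. Direction back to start is (-1.27, -3.09): bearing = atan2(-1.27, -3.09) mod 360° = 202.31° ≈ 202°.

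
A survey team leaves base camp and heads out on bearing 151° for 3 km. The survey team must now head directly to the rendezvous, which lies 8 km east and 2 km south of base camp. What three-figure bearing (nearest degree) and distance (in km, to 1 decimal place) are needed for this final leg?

Leg 1 (151°, 3 km): east 3 sin 151° = 1.45, north 3 cos 151° = -2.62
Current position: (1.45, -2.62). Target: (8, -2). Remaining: Δeast = 6.55, Δnorth = 0.62.
Bearing = atan2(6.55, 0.62) mod 360° = 84.56°; distance = √((6.55)² + (0.62)²) = 6.575 km.

085°, 6.6 km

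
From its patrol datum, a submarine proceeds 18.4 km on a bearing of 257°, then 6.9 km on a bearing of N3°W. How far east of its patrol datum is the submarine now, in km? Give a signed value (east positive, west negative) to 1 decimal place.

Leg 1 (257°, 18.4 km): east 18.4 sin 257° = -17.93, north 18.4 cos 257° = -4.14
Leg 2 (N3°W, 6.9 km): east 6.9 sin 357° = -0.36, north 6.9 cos 357° = 6.89
Net east component: -18.29 km.

-18.3 km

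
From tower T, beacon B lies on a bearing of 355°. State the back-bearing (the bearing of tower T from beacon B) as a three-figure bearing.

175°

Back-bearing = 355° − 180° = 175°.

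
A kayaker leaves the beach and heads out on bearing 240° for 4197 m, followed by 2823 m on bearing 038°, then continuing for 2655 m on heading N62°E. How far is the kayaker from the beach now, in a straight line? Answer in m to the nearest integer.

1444 m

Leg 1 (240°, 4197 m): east 4197 sin 240° = -3634.71, north 4197 cos 240° = -2098.50
Leg 2 (038°, 2823 m): east 2823 sin 38° = 1738.01, north 2823 cos 38° = 2224.55
Leg 3 (N62°E, 2655 m): east 2655 sin 62° = 2344.23, north 2655 cos 62° = 1246.45
Net: 447.53 east, 1372.50 north. Distance = √((447.53)² + (1372.50)²) = 1443.621 m.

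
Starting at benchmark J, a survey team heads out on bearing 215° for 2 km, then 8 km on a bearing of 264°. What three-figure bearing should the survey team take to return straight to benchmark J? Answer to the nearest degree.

075°

Leg 1 (215°, 2 km): east 2 sin 215° = -1.15, north 2 cos 215° = -1.64
Leg 2 (264°, 8 km): east 8 sin 264° = -7.96, north 8 cos 264° = -0.84
Net displacement: -9.10 east, -2.47 north. Direction back to start is (9.10, 2.47): bearing = atan2(9.10, 2.47) mod 360° = 74.79° ≈ 075°.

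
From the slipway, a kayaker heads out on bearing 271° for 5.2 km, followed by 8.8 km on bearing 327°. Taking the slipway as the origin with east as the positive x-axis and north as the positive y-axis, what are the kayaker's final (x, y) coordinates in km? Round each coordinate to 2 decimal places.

Leg 1 (271°, 5.2 km): east 5.2 sin 271° = -5.20, north 5.2 cos 271° = 0.09
Leg 2 (327°, 8.8 km): east 8.8 sin 327° = -4.79, north 8.8 cos 327° = 7.38
Summing: -9.99 km east, 7.47 km north → (-9.99, 7.47).

(-9.99, 7.47)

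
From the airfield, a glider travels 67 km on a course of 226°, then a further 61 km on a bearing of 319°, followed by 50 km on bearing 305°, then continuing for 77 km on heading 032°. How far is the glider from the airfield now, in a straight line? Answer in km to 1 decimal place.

128.6 km

Leg 1 (226°, 67 km): east 67 sin 226° = -48.20, north 67 cos 226° = -46.54
Leg 2 (319°, 61 km): east 61 sin 319° = -40.02, north 61 cos 319° = 46.04
Leg 3 (305°, 50 km): east 50 sin 305° = -40.96, north 50 cos 305° = 28.68
Leg 4 (032°, 77 km): east 77 sin 32° = 40.80, north 77 cos 32° = 65.30
Net: -88.37 east, 93.47 north. Distance = √((-88.37)² + (93.47)²) = 128.633 km.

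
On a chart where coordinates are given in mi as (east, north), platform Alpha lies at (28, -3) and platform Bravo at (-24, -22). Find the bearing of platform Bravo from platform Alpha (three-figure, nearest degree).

Δeast = -24 − 28 = -52.00; Δnorth = -22 − -3 = -19.00.
Bearing = atan2(Δeast, Δnorth) mod 360° = 249.93° ≈ 250°.

250°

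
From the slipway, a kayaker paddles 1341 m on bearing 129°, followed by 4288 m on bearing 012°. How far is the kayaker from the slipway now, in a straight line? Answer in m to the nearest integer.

3868 m

Leg 1 (129°, 1341 m): east 1341 sin 129° = 1042.15, north 1341 cos 129° = -843.92
Leg 2 (012°, 4288 m): east 4288 sin 12° = 891.53, north 4288 cos 12° = 4194.30
Net: 1933.68 east, 3350.38 north. Distance = √((1933.68)² + (3350.38)²) = 3868.352 m.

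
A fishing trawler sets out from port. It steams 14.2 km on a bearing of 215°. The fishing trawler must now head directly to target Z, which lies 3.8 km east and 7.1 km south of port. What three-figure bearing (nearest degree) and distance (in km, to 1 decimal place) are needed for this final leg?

Leg 1 (215°, 14.2 km): east 14.2 sin 215° = -8.14, north 14.2 cos 215° = -11.63
Current position: (-8.14, -11.63). Target: (3.8, -7.1). Remaining: Δeast = 11.94, Δnorth = 4.53.
Bearing = atan2(11.94, 4.53) mod 360° = 69.22°; distance = √((11.94)² + (4.53)²) = 12.776 km.

069°, 12.8 km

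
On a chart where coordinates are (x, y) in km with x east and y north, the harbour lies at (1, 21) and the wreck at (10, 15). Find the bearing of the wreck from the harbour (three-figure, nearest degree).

Δeast = 10 − 1 = 9.00; Δnorth = 15 − 21 = -6.00.
Bearing = atan2(Δeast, Δnorth) mod 360° = 123.69° ≈ 124°.

124°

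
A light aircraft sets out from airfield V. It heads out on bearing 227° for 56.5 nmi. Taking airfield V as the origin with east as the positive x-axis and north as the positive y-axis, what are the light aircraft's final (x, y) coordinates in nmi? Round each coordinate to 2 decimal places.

(-41.32, -38.53)

Leg 1 (227°, 56.5 nmi): east 56.5 sin 227° = -41.32, north 56.5 cos 227° = -38.53
Summing: -41.32 nmi east, -38.53 nmi north → (-41.32, -38.53).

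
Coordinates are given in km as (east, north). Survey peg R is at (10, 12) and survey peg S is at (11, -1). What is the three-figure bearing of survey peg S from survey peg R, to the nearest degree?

Δeast = 11 − 10 = 1.00; Δnorth = -1 − 12 = -13.00.
Bearing = atan2(Δeast, Δnorth) mod 360° = 175.60° ≈ 176°.

176°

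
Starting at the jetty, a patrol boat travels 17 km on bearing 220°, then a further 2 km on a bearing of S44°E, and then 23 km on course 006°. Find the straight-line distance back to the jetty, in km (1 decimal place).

Leg 1 (220°, 17 km): east 17 sin 220° = -10.93, north 17 cos 220° = -13.02
Leg 2 (S44°E, 2 km): east 2 sin 136° = 1.39, north 2 cos 136° = -1.44
Leg 3 (006°, 23 km): east 23 sin 6° = 2.40, north 23 cos 6° = 22.87
Net: -7.13 east, 8.41 north. Distance = √((-7.13)² + (8.41)²) = 11.030 km.

11.0 km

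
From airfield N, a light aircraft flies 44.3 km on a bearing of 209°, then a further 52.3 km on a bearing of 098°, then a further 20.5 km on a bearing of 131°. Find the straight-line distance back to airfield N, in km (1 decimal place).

Leg 1 (209°, 44.3 km): east 44.3 sin 209° = -21.48, north 44.3 cos 209° = -38.75
Leg 2 (098°, 52.3 km): east 52.3 sin 98° = 51.79, north 52.3 cos 98° = -7.28
Leg 3 (131°, 20.5 km): east 20.5 sin 131° = 15.47, north 20.5 cos 131° = -13.45
Net: 45.79 east, -59.47 north. Distance = √((45.79)² + (-59.47)²) = 75.056 km.

75.1 km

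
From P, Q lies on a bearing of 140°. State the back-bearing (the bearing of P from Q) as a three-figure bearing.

Back-bearing = 140° + 180° = 320°.

320°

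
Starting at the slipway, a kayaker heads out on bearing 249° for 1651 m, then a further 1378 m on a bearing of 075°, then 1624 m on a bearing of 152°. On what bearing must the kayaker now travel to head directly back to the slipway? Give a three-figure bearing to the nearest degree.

342°

Leg 1 (249°, 1651 m): east 1651 sin 249° = -1541.34, north 1651 cos 249° = -591.67
Leg 2 (075°, 1378 m): east 1378 sin 75° = 1331.05, north 1378 cos 75° = 356.65
Leg 3 (152°, 1624 m): east 1624 sin 152° = 762.42, north 1624 cos 152° = -1433.91
Net displacement: 552.13 east, -1668.92 north. Direction back to start is (-552.13, 1668.92): bearing = atan2(-552.13, 1668.92) mod 360° = 341.69° ≈ 342°.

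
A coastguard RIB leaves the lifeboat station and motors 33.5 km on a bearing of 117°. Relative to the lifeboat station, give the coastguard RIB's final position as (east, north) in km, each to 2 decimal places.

(29.85, -15.21)

Leg 1 (117°, 33.5 km): east 33.5 sin 117° = 29.85, north 33.5 cos 117° = -15.21
Summing: 29.85 km east, -15.21 km north → (29.85, -15.21).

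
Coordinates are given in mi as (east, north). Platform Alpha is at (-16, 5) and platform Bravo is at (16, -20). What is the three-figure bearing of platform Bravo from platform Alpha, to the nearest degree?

128°

Δeast = 16 − -16 = 32.00; Δnorth = -20 − 5 = -25.00.
Bearing = atan2(Δeast, Δnorth) mod 360° = 128.00° ≈ 128°.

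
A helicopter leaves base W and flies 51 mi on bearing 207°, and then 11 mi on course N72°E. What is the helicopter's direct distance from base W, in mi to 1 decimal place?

Leg 1 (207°, 51 mi): east 51 sin 207° = -23.15, north 51 cos 207° = -45.44
Leg 2 (N72°E, 11 mi): east 11 sin 72° = 10.46, north 11 cos 72° = 3.40
Net: -12.69 east, -42.04 north. Distance = √((-12.69)² + (-42.04)²) = 43.916 mi.

43.9 mi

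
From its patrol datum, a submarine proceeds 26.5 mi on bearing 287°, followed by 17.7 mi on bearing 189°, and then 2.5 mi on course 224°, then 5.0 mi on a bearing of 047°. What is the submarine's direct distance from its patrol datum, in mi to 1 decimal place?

27.4 mi

Leg 1 (287°, 26.5 mi): east 26.5 sin 287° = -25.34, north 26.5 cos 287° = 7.75
Leg 2 (189°, 17.7 mi): east 17.7 sin 189° = -2.77, north 17.7 cos 189° = -17.48
Leg 3 (224°, 2.5 mi): east 2.5 sin 224° = -1.74, north 2.5 cos 224° = -1.80
Leg 4 (047°, 5.0 mi): east 5.0 sin 47° = 3.66, north 5.0 cos 47° = 3.41
Net: -26.19 east, -8.12 north. Distance = √((-26.19)² + (-8.12)²) = 27.421 mi.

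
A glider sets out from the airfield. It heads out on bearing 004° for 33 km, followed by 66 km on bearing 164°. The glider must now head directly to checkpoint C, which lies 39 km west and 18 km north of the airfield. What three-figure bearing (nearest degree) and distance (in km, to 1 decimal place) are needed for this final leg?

309°, 76.8 km

Leg 1 (004°, 33 km): east 33 sin 4° = 2.30, north 33 cos 4° = 32.92
Leg 2 (164°, 66 km): east 66 sin 164° = 18.19, north 66 cos 164° = -63.44
Current position: (20.49, -30.52). Target: (-39, 18). Remaining: Δeast = -59.49, Δnorth = 48.52.
Bearing = atan2(-59.49, 48.52) mod 360° = 309.20°; distance = √((-59.49)² + (48.52)²) = 76.773 km.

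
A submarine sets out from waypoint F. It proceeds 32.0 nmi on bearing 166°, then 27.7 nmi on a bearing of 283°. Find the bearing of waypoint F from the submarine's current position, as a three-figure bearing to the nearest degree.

Leg 1 (166°, 32.0 nmi): east 32.0 sin 166° = 7.74, north 32.0 cos 166° = -31.05
Leg 2 (283°, 27.7 nmi): east 27.7 sin 283° = -26.99, north 27.7 cos 283° = 6.23
Net displacement: -19.25 east, -24.82 north. Direction back to start is (19.25, 24.82): bearing = atan2(19.25, 24.82) mod 360° = 37.80° ≈ 038°.

038°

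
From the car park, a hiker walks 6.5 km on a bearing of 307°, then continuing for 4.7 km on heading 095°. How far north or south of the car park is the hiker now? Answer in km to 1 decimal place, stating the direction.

3.5 km north

Leg 1 (307°, 6.5 km): east 6.5 sin 307° = -5.19, north 6.5 cos 307° = 3.91
Leg 2 (095°, 4.7 km): east 4.7 sin 95° = 4.68, north 4.7 cos 95° = -0.41
Net north component: 3.50 km.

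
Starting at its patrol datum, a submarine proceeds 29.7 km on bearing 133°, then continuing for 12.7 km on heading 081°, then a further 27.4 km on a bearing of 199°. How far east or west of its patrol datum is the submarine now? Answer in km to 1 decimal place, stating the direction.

25.3 km east

Leg 1 (133°, 29.7 km): east 29.7 sin 133° = 21.72, north 29.7 cos 133° = -20.26
Leg 2 (081°, 12.7 km): east 12.7 sin 81° = 12.54, north 12.7 cos 81° = 1.99
Leg 3 (199°, 27.4 km): east 27.4 sin 199° = -8.92, north 27.4 cos 199° = -25.91
Net east component: 25.34 km.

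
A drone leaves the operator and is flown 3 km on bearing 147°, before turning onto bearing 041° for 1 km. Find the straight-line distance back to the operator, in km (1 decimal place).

2.9 km

Leg 1 (147°, 3 km): east 3 sin 147° = 1.63, north 3 cos 147° = -2.52
Leg 2 (041°, 1 km): east 1 sin 41° = 0.66, north 1 cos 41° = 0.75
Net: 2.29 east, -1.76 north. Distance = √((2.29)² + (-1.76)²) = 2.889 km.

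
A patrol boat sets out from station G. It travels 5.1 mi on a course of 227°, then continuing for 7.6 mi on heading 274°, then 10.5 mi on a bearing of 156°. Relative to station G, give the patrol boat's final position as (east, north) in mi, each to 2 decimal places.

(-7.04, -12.54)

Leg 1 (227°, 5.1 mi): east 5.1 sin 227° = -3.73, north 5.1 cos 227° = -3.48
Leg 2 (274°, 7.6 mi): east 7.6 sin 274° = -7.58, north 7.6 cos 274° = 0.53
Leg 3 (156°, 10.5 mi): east 10.5 sin 156° = 4.27, north 10.5 cos 156° = -9.59
Summing: -7.04 mi east, -12.54 mi north → (-7.04, -12.54).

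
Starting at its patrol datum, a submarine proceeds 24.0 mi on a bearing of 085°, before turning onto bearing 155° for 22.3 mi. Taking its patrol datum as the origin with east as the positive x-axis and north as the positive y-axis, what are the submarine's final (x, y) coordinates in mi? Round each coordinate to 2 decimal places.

(33.33, -18.12)

Leg 1 (085°, 24.0 mi): east 24.0 sin 85° = 23.91, north 24.0 cos 85° = 2.09
Leg 2 (155°, 22.3 mi): east 22.3 sin 155° = 9.42, north 22.3 cos 155° = -20.21
Summing: 33.33 mi east, -18.12 mi north → (33.33, -18.12).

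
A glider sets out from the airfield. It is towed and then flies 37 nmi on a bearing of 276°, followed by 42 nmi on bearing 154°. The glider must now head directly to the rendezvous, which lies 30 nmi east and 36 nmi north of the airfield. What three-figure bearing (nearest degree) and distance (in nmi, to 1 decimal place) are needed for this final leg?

035°, 85.0 nmi

Leg 1 (276°, 37 nmi): east 37 sin 276° = -36.80, north 37 cos 276° = 3.87
Leg 2 (154°, 42 nmi): east 42 sin 154° = 18.41, north 42 cos 154° = -37.75
Current position: (-18.39, -33.88). Target: (30, 36). Remaining: Δeast = 48.39, Δnorth = 69.88.
Bearing = atan2(48.39, 69.88) mod 360° = 34.70°; distance = √((48.39)² + (69.88)²) = 84.998 nmi.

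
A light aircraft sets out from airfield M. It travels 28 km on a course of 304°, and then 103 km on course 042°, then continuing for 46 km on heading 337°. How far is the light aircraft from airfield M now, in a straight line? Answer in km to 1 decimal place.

137.4 km

Leg 1 (304°, 28 km): east 28 sin 304° = -23.21, north 28 cos 304° = 15.66
Leg 2 (042°, 103 km): east 103 sin 42° = 68.92, north 103 cos 42° = 76.54
Leg 3 (337°, 46 km): east 46 sin 337° = -17.97, north 46 cos 337° = 42.34
Net: 27.73 east, 134.54 north. Distance = √((27.73)² + (134.54)²) = 137.373 km.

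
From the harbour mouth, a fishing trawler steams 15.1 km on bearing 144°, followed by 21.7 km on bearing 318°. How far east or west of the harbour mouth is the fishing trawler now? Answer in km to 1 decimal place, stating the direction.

Leg 1 (144°, 15.1 km): east 15.1 sin 144° = 8.88, north 15.1 cos 144° = -12.22
Leg 2 (318°, 21.7 km): east 21.7 sin 318° = -14.52, north 21.7 cos 318° = 16.13
Net east component: -5.64 km.

5.6 km west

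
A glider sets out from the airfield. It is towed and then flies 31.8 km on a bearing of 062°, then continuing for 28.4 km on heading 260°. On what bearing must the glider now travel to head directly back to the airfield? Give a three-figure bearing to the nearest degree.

181°

Leg 1 (062°, 31.8 km): east 31.8 sin 62° = 28.08, north 31.8 cos 62° = 14.93
Leg 2 (260°, 28.4 km): east 28.4 sin 260° = -27.97, north 28.4 cos 260° = -4.93
Net displacement: 0.11 east, 10.00 north. Direction back to start is (-0.11, -10.00): bearing = atan2(-0.11, -10.00) mod 360° = 180.63° ≈ 181°.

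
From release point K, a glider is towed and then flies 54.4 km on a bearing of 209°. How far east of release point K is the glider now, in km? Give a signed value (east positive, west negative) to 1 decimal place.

Leg 1 (209°, 54.4 km): east 54.4 sin 209° = -26.37, north 54.4 cos 209° = -47.58
Net east component: -26.37 km.

-26.4 km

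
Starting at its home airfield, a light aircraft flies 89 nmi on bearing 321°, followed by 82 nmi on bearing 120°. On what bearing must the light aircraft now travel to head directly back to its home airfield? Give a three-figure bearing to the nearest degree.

208°

Leg 1 (321°, 89 nmi): east 89 sin 321° = -56.01, north 89 cos 321° = 69.17
Leg 2 (120°, 82 nmi): east 82 sin 120° = 71.01, north 82 cos 120° = -41.00
Net displacement: 15.00 east, 28.17 north. Direction back to start is (-15.00, -28.17): bearing = atan2(-15.00, -28.17) mod 360° = 208.05° ≈ 208°.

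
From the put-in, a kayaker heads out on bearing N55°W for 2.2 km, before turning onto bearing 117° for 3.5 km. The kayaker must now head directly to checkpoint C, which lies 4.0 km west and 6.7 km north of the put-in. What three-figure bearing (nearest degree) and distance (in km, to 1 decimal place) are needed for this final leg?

Leg 1 (N55°W, 2.2 km): east 2.2 sin 305° = -1.80, north 2.2 cos 305° = 1.26
Leg 2 (117°, 3.5 km): east 3.5 sin 117° = 3.12, north 3.5 cos 117° = -1.59
Current position: (1.32, -0.33). Target: (-4.0, 6.7). Remaining: Δeast = -5.32, Δnorth = 7.03.
Bearing = atan2(-5.32, 7.03) mod 360° = 322.89°; distance = √((-5.32)² + (7.03)²) = 8.812 km.

323°, 8.8 km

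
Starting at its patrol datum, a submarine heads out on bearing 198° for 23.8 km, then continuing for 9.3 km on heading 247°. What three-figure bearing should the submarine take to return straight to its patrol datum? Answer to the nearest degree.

Leg 1 (198°, 23.8 km): east 23.8 sin 198° = -7.35, north 23.8 cos 198° = -22.64
Leg 2 (247°, 9.3 km): east 9.3 sin 247° = -8.56, north 9.3 cos 247° = -3.63
Net displacement: -15.92 east, -26.27 north. Direction back to start is (15.92, 26.27): bearing = atan2(15.92, 26.27) mod 360° = 31.21° ≈ 031°.

031°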